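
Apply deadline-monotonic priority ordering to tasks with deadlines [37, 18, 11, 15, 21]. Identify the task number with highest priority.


Sort tasks by relative deadline (ascending):
  Task 3: deadline = 11
  Task 4: deadline = 15
  Task 2: deadline = 18
  Task 5: deadline = 21
  Task 1: deadline = 37
Priority order (highest first): [3, 4, 2, 5, 1]
Highest priority task = 3

3


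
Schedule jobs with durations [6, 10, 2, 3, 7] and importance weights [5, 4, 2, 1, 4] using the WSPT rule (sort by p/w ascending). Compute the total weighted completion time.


Compute p/w ratios and sort ascending (WSPT): [(2, 2), (6, 5), (7, 4), (10, 4), (3, 1)]
Compute weighted completion times:
  Job (p=2,w=2): C=2, w*C=2*2=4
  Job (p=6,w=5): C=8, w*C=5*8=40
  Job (p=7,w=4): C=15, w*C=4*15=60
  Job (p=10,w=4): C=25, w*C=4*25=100
  Job (p=3,w=1): C=28, w*C=1*28=28
Total weighted completion time = 232

232


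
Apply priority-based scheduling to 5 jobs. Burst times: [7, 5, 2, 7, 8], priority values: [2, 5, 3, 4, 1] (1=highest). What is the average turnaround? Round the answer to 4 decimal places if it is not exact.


Sort by priority (ascending = highest first):
Order: [(1, 8), (2, 7), (3, 2), (4, 7), (5, 5)]
Completion times:
  Priority 1, burst=8, C=8
  Priority 2, burst=7, C=15
  Priority 3, burst=2, C=17
  Priority 4, burst=7, C=24
  Priority 5, burst=5, C=29
Average turnaround = 93/5 = 18.6

18.6


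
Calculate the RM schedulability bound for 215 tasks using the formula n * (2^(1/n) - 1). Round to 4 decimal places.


Compute 2^(1/215) = 1.0032291429
Subtract 1: 1.0032291429 - 1 = 0.0032291429
Multiply by n: 215 * 0.0032291429 = 0.6942657235
Round to 4 dp: 0.6943

0.6943


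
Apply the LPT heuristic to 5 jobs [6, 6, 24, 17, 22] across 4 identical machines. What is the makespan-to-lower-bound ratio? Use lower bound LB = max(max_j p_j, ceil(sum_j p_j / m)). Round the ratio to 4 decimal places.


LPT order: [24, 22, 17, 6, 6]
Machine loads after assignment: [24, 22, 17, 12]
LPT makespan = 24
Lower bound = max(max_job, ceil(total/4)) = max(24, 19) = 24
Ratio = 24 / 24 = 1.0

1.0


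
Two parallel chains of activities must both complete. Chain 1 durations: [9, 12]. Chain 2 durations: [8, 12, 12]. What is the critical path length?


Path A total = 9 + 12 = 21
Path B total = 8 + 12 + 12 = 32
Critical path = longest path = max(21, 32) = 32

32


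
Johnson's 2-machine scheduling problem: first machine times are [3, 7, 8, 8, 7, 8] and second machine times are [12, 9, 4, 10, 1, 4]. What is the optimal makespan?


Apply Johnson's rule:
  Group 1 (a <= b): [(1, 3, 12), (2, 7, 9), (4, 8, 10)]
  Group 2 (a > b): [(3, 8, 4), (6, 8, 4), (5, 7, 1)]
Optimal job order: [1, 2, 4, 3, 6, 5]
Schedule:
  Job 1: M1 done at 3, M2 done at 15
  Job 2: M1 done at 10, M2 done at 24
  Job 4: M1 done at 18, M2 done at 34
  Job 3: M1 done at 26, M2 done at 38
  Job 6: M1 done at 34, M2 done at 42
  Job 5: M1 done at 41, M2 done at 43
Makespan = 43

43


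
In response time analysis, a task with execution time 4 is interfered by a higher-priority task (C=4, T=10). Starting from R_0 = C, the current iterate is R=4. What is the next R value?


R_next = C + ceil(R_prev / T_hp) * C_hp
ceil(4 / 10) = ceil(0.4) = 1
Interference = 1 * 4 = 4
R_next = 4 + 4 = 8

8


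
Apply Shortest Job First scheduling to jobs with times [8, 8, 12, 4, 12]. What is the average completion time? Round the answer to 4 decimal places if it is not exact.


SJF order (ascending): [4, 8, 8, 12, 12]
Completion times:
  Job 1: burst=4, C=4
  Job 2: burst=8, C=12
  Job 3: burst=8, C=20
  Job 4: burst=12, C=32
  Job 5: burst=12, C=44
Average completion = 112/5 = 22.4

22.4


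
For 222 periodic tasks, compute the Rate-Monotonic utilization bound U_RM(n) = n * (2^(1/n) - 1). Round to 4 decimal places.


Compute 2^(1/222) = 1.0031271640
Subtract 1: 1.0031271640 - 1 = 0.0031271640
Multiply by n: 222 * 0.0031271640 = 0.6942304080
Round to 4 dp: 0.6942

0.6942


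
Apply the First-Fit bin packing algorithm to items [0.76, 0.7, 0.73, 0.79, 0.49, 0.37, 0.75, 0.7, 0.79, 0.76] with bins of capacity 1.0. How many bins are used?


Place items sequentially using First-Fit:
  Item 0.76 -> new Bin 1
  Item 0.7 -> new Bin 2
  Item 0.73 -> new Bin 3
  Item 0.79 -> new Bin 4
  Item 0.49 -> new Bin 5
  Item 0.37 -> Bin 5 (now 0.86)
  Item 0.75 -> new Bin 6
  Item 0.7 -> new Bin 7
  Item 0.79 -> new Bin 8
  Item 0.76 -> new Bin 9
Total bins used = 9

9


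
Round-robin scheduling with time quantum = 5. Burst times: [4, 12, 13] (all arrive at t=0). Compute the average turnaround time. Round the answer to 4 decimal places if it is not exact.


Time quantum = 5
Execution trace:
  J1 runs 4 units, time = 4
  J2 runs 5 units, time = 9
  J3 runs 5 units, time = 14
  J2 runs 5 units, time = 19
  J3 runs 5 units, time = 24
  J2 runs 2 units, time = 26
  J3 runs 3 units, time = 29
Finish times: [4, 26, 29]
Average turnaround = 59/3 = 19.6667

19.6667


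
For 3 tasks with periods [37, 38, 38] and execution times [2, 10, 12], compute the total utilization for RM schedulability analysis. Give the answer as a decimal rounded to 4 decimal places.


Compute individual utilizations (exact fractions):
  Task 1: C/T = 2/37 (approx. 0.0541)
  Task 2: C/T = 10/38 = 5/19 (approx. 0.2632)
  Task 3: C/T = 12/38 = 6/19 (approx. 0.3158)
Total utilization U = 2/37 + 5/19 + 6/19 = 445/703
Rounded to 4 decimal places: U = 0.6330
RM (Liu & Layland) bound for 3 tasks = 0.779763; compare with U = 445/703 (approx. 0.633001)
U <= bound, so schedulable by RM sufficient condition.

0.6330


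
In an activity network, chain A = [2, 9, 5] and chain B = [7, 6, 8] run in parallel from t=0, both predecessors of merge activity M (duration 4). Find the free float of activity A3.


ES(A3) = sum of predecessors on chain A = 11
EF(A3) = ES + duration = 11 + 5 = 16
Successor of A3 is M. ES(M) = max(sum(A), sum(B)) = max(16, 21) = 21
Free float = ES(successor) - EF(current) = 21 - 16 = 5

5


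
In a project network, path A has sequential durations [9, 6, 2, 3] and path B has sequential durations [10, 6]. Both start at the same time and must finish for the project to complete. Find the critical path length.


Path A total = 9 + 6 + 2 + 3 = 20
Path B total = 10 + 6 = 16
Critical path = longest path = max(20, 16) = 20

20


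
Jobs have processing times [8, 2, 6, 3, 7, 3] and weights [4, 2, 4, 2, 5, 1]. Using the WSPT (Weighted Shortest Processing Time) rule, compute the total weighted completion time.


Compute p/w ratios and sort ascending (WSPT): [(2, 2), (7, 5), (6, 4), (3, 2), (8, 4), (3, 1)]
Compute weighted completion times:
  Job (p=2,w=2): C=2, w*C=2*2=4
  Job (p=7,w=5): C=9, w*C=5*9=45
  Job (p=6,w=4): C=15, w*C=4*15=60
  Job (p=3,w=2): C=18, w*C=2*18=36
  Job (p=8,w=4): C=26, w*C=4*26=104
  Job (p=3,w=1): C=29, w*C=1*29=29
Total weighted completion time = 278

278


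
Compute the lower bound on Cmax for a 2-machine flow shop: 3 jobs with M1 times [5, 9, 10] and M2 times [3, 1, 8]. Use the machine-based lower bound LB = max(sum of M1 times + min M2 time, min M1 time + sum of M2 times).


LB1 = sum(M1 times) + min(M2 times) = 24 + 1 = 25
LB2 = min(M1 times) + sum(M2 times) = 5 + 12 = 17
Lower bound = max(LB1, LB2) = max(25, 17) = 25

25


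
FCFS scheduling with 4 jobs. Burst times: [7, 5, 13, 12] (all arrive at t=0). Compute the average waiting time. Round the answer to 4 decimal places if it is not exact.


FCFS order (as given): [7, 5, 13, 12]
Waiting times:
  Job 1: wait = 0
  Job 2: wait = 7
  Job 3: wait = 12
  Job 4: wait = 25
Sum of waiting times = 44
Average waiting time = 44/4 = 11.0

11.0


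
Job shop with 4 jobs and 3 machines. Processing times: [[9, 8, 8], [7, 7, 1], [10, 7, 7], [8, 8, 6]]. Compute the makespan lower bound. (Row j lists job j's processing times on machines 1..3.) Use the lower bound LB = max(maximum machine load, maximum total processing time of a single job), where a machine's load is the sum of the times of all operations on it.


Machine loads:
  Machine 1: 9 + 7 + 10 + 8 = 34
  Machine 2: 8 + 7 + 7 + 8 = 30
  Machine 3: 8 + 1 + 7 + 6 = 22
Max machine load = 34
Job totals:
  Job 1: 25
  Job 2: 15
  Job 3: 24
  Job 4: 22
Max job total = 25
Lower bound = max(34, 25) = 34

34


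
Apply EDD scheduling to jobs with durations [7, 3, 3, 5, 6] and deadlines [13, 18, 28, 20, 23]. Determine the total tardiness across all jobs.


Sort by due date (EDD order): [(7, 13), (3, 18), (5, 20), (6, 23), (3, 28)]
Compute completion times and tardiness:
  Job 1: p=7, d=13, C=7, tardiness=max(0,7-13)=0
  Job 2: p=3, d=18, C=10, tardiness=max(0,10-18)=0
  Job 3: p=5, d=20, C=15, tardiness=max(0,15-20)=0
  Job 4: p=6, d=23, C=21, tardiness=max(0,21-23)=0
  Job 5: p=3, d=28, C=24, tardiness=max(0,24-28)=0
Total tardiness = 0

0


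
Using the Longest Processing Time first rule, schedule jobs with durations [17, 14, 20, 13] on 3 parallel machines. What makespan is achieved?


Sort jobs in decreasing order (LPT): [20, 17, 14, 13]
Assign each job to the least loaded machine:
  Machine 1: jobs [20], load = 20
  Machine 2: jobs [17], load = 17
  Machine 3: jobs [14, 13], load = 27
Makespan = max load = 27

27


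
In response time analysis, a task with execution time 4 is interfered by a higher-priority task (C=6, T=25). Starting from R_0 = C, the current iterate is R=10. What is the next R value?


R_next = C + ceil(R_prev / T_hp) * C_hp
ceil(10 / 25) = ceil(0.4) = 1
Interference = 1 * 6 = 6
R_next = 4 + 6 = 10
R_next = R_prev, so the iteration has converged (response time = 10).

10


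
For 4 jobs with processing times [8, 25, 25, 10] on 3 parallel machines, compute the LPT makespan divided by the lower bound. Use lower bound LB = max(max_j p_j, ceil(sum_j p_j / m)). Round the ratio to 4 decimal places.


LPT order: [25, 25, 10, 8]
Machine loads after assignment: [25, 25, 18]
LPT makespan = 25
Lower bound = max(max_job, ceil(total/3)) = max(25, 23) = 25
Ratio = 25 / 25 = 1.0

1.0


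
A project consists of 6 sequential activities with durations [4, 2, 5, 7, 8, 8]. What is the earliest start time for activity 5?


Activity 5 starts after activities 1 through 4 complete.
Predecessor durations: [4, 2, 5, 7]
ES = 4 + 2 + 5 + 7 = 18

18


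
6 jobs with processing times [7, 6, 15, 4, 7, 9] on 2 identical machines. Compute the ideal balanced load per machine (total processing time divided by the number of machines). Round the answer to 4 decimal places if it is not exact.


Total processing time = 7 + 6 + 15 + 4 + 7 + 9 = 48
Number of machines = 2
Ideal balanced load = 48 / 2 = 24.0

24.0


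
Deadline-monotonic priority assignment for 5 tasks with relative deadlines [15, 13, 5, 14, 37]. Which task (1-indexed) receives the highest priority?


Sort tasks by relative deadline (ascending):
  Task 3: deadline = 5
  Task 2: deadline = 13
  Task 4: deadline = 14
  Task 1: deadline = 15
  Task 5: deadline = 37
Priority order (highest first): [3, 2, 4, 1, 5]
Highest priority task = 3

3


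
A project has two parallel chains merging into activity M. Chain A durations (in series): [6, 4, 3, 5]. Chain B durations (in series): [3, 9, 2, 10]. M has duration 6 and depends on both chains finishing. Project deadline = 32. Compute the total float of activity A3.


Forward pass: ES(A3) = sum of predecessors on chain A = 10
EF = ES + duration = 10 + 3 = 13
Backward pass: LF(M) = deadline = 32; LS(M) = 32 - 6 = 26
LF(A3) = LS(M) - sum(successors on chain A) = 26 - 5 = 21
LS = LF - duration = 21 - 3 = 18
Total float = LS - ES = 18 - 10 = 8

8


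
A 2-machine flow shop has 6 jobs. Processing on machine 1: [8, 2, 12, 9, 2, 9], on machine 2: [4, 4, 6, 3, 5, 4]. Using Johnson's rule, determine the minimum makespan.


Apply Johnson's rule:
  Group 1 (a <= b): [(2, 2, 4), (5, 2, 5)]
  Group 2 (a > b): [(3, 12, 6), (1, 8, 4), (6, 9, 4), (4, 9, 3)]
Optimal job order: [2, 5, 3, 1, 6, 4]
Schedule:
  Job 2: M1 done at 2, M2 done at 6
  Job 5: M1 done at 4, M2 done at 11
  Job 3: M1 done at 16, M2 done at 22
  Job 1: M1 done at 24, M2 done at 28
  Job 6: M1 done at 33, M2 done at 37
  Job 4: M1 done at 42, M2 done at 45
Makespan = 45

45


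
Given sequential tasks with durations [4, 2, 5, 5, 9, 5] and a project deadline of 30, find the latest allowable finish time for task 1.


LF(activity 1) = deadline - sum of successor durations
Successors: activities 2 through 6 with durations [2, 5, 5, 9, 5]
Sum of successor durations = 26
LF = 30 - 26 = 4

4


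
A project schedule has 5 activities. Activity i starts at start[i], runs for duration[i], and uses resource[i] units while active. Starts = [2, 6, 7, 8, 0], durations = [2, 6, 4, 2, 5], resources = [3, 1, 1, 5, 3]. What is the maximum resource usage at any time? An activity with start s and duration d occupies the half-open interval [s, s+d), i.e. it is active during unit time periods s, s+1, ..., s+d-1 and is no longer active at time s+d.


Each activity i is active on [start_i, start_i + duration_i).
Compute total resource usage per time slot:
  t=0: active resources = [3], total = 3
  t=1: active resources = [3], total = 3
  t=2: active resources = [3, 3], total = 6
  t=3: active resources = [3, 3], total = 6
  t=4: active resources = [3], total = 3
  t=5: active resources = [], total = 0
  t=6: active resources = [1], total = 1
  t=7: active resources = [1, 1], total = 2
  t=8: active resources = [1, 1, 5], total = 7
  t=9: active resources = [1, 1, 5], total = 7
  t=10: active resources = [1, 1], total = 2
  t=11: active resources = [1], total = 1
Peak resource demand = 7

7


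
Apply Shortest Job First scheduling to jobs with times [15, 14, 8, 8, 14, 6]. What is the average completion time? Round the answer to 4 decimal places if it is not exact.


SJF order (ascending): [6, 8, 8, 14, 14, 15]
Completion times:
  Job 1: burst=6, C=6
  Job 2: burst=8, C=14
  Job 3: burst=8, C=22
  Job 4: burst=14, C=36
  Job 5: burst=14, C=50
  Job 6: burst=15, C=65
Average completion = 193/6 = 32.1667

32.1667


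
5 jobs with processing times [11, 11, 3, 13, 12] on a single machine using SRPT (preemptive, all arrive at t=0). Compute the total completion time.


Since all jobs arrive at t=0, SRPT equals SPT ordering.
SPT order: [3, 11, 11, 12, 13]
Completion times:
  Job 1: p=3, C=3
  Job 2: p=11, C=14
  Job 3: p=11, C=25
  Job 4: p=12, C=37
  Job 5: p=13, C=50
Total completion time = 3 + 14 + 25 + 37 + 50 = 129

129


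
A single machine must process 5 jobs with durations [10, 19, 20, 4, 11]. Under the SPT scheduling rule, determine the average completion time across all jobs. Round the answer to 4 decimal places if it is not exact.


Sort jobs by processing time (SPT order): [4, 10, 11, 19, 20]
Compute completion times sequentially:
  Job 1: processing = 4, completes at 4
  Job 2: processing = 10, completes at 14
  Job 3: processing = 11, completes at 25
  Job 4: processing = 19, completes at 44
  Job 5: processing = 20, completes at 64
Sum of completion times = 151
Average completion time = 151/5 = 30.2

30.2


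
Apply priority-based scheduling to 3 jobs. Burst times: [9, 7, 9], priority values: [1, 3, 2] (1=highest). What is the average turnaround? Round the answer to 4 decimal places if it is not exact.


Sort by priority (ascending = highest first):
Order: [(1, 9), (2, 9), (3, 7)]
Completion times:
  Priority 1, burst=9, C=9
  Priority 2, burst=9, C=18
  Priority 3, burst=7, C=25
Average turnaround = 52/3 = 17.3333

17.3333


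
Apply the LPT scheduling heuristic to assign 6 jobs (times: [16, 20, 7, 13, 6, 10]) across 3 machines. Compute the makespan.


Sort jobs in decreasing order (LPT): [20, 16, 13, 10, 7, 6]
Assign each job to the least loaded machine:
  Machine 1: jobs [20, 6], load = 26
  Machine 2: jobs [16, 7], load = 23
  Machine 3: jobs [13, 10], load = 23
Makespan = max load = 26

26


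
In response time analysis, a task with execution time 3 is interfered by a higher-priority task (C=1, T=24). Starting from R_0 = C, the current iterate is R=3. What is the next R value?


R_next = C + ceil(R_prev / T_hp) * C_hp
ceil(3 / 24) = ceil(0.125) = 1
Interference = 1 * 1 = 1
R_next = 3 + 1 = 4

4


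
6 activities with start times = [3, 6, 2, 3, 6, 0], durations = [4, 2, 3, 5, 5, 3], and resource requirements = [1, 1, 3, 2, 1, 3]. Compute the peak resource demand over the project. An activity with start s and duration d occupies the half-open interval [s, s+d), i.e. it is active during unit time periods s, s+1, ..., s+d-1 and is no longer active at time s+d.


Each activity i is active on [start_i, start_i + duration_i).
Compute total resource usage per time slot:
  t=0: active resources = [3], total = 3
  t=1: active resources = [3], total = 3
  t=2: active resources = [3, 3], total = 6
  t=3: active resources = [1, 3, 2], total = 6
  t=4: active resources = [1, 3, 2], total = 6
  t=5: active resources = [1, 2], total = 3
  t=6: active resources = [1, 1, 2, 1], total = 5
  t=7: active resources = [1, 2, 1], total = 4
  t=8: active resources = [1], total = 1
  t=9: active resources = [1], total = 1
  t=10: active resources = [1], total = 1
Peak resource demand = 6

6


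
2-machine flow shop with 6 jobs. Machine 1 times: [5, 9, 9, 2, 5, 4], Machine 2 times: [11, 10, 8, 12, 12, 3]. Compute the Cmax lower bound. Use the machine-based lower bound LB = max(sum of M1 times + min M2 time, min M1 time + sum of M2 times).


LB1 = sum(M1 times) + min(M2 times) = 34 + 3 = 37
LB2 = min(M1 times) + sum(M2 times) = 2 + 56 = 58
Lower bound = max(LB1, LB2) = max(37, 58) = 58

58


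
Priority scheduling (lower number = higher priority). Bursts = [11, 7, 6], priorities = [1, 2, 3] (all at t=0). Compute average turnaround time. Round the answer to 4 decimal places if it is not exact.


Sort by priority (ascending = highest first):
Order: [(1, 11), (2, 7), (3, 6)]
Completion times:
  Priority 1, burst=11, C=11
  Priority 2, burst=7, C=18
  Priority 3, burst=6, C=24
Average turnaround = 53/3 = 17.6667

17.6667


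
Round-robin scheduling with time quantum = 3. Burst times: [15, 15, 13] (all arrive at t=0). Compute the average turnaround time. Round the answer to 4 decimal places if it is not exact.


Time quantum = 3
Execution trace:
  J1 runs 3 units, time = 3
  J2 runs 3 units, time = 6
  J3 runs 3 units, time = 9
  J1 runs 3 units, time = 12
  J2 runs 3 units, time = 15
  J3 runs 3 units, time = 18
  J1 runs 3 units, time = 21
  J2 runs 3 units, time = 24
  J3 runs 3 units, time = 27
  J1 runs 3 units, time = 30
  J2 runs 3 units, time = 33
  J3 runs 3 units, time = 36
  J1 runs 3 units, time = 39
  J2 runs 3 units, time = 42
  J3 runs 1 units, time = 43
Finish times: [39, 42, 43]
Average turnaround = 124/3 = 41.3333

41.3333


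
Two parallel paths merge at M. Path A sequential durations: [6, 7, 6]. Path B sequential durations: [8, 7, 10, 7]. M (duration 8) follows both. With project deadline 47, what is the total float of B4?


Forward pass: ES(B4) = sum of predecessors on chain B = 25
EF = ES + duration = 25 + 7 = 32
Backward pass: LF(M) = deadline = 47; LS(M) = 47 - 8 = 39
LF(B4) = LS(M) - sum(successors on chain B) = 39 - 0 = 39
LS = LF - duration = 39 - 7 = 32
Total float = LS - ES = 32 - 25 = 7

7


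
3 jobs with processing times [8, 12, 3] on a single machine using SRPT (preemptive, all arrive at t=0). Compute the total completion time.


Since all jobs arrive at t=0, SRPT equals SPT ordering.
SPT order: [3, 8, 12]
Completion times:
  Job 1: p=3, C=3
  Job 2: p=8, C=11
  Job 3: p=12, C=23
Total completion time = 3 + 11 + 23 = 37

37


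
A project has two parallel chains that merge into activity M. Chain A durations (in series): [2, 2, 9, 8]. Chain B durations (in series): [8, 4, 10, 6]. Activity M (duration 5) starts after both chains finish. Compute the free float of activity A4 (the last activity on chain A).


ES(A4) = sum of predecessors on chain A = 13
EF(A4) = ES + duration = 13 + 8 = 21
Successor of A4 is M. ES(M) = max(sum(A), sum(B)) = max(21, 28) = 28
Free float = ES(successor) - EF(current) = 28 - 21 = 7

7


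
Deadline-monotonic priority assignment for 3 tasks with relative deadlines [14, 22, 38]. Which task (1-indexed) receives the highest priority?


Sort tasks by relative deadline (ascending):
  Task 1: deadline = 14
  Task 2: deadline = 22
  Task 3: deadline = 38
Priority order (highest first): [1, 2, 3]
Highest priority task = 1

1


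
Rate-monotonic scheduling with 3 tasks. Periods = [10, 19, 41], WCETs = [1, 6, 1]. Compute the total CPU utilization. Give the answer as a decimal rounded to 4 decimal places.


Compute individual utilizations (exact fractions):
  Task 1: C/T = 1/10 (approx. 0.1)
  Task 2: C/T = 6/19 (approx. 0.3158)
  Task 3: C/T = 1/41 (approx. 0.0244)
Total utilization U = 1/10 + 6/19 + 1/41 = 3429/7790
Rounded to 4 decimal places: U = 0.4402
RM (Liu & Layland) bound for 3 tasks = 0.779763; compare with U = 3429/7790 (approx. 0.440180)
U <= bound, so schedulable by RM sufficient condition.

0.4402


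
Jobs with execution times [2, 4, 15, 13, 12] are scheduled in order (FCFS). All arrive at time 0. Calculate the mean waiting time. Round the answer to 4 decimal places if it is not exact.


FCFS order (as given): [2, 4, 15, 13, 12]
Waiting times:
  Job 1: wait = 0
  Job 2: wait = 2
  Job 3: wait = 6
  Job 4: wait = 21
  Job 5: wait = 34
Sum of waiting times = 63
Average waiting time = 63/5 = 12.6

12.6


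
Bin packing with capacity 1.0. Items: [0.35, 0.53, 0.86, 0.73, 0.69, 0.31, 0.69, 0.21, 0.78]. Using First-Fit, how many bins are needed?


Place items sequentially using First-Fit:
  Item 0.35 -> new Bin 1
  Item 0.53 -> Bin 1 (now 0.88)
  Item 0.86 -> new Bin 2
  Item 0.73 -> new Bin 3
  Item 0.69 -> new Bin 4
  Item 0.31 -> Bin 4 (now 1.0)
  Item 0.69 -> new Bin 5
  Item 0.21 -> Bin 3 (now 0.94)
  Item 0.78 -> new Bin 6
Total bins used = 6

6


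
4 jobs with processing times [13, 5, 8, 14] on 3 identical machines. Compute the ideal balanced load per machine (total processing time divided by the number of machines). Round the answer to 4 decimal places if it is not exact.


Total processing time = 13 + 5 + 8 + 14 = 40
Number of machines = 3
Ideal balanced load = 40 / 3 = 13.3333

13.3333


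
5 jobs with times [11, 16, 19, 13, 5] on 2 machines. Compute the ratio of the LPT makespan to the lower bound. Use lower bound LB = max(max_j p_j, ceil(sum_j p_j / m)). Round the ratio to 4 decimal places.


LPT order: [19, 16, 13, 11, 5]
Machine loads after assignment: [30, 34]
LPT makespan = 34
Lower bound = max(max_job, ceil(total/2)) = max(19, 32) = 32
Ratio = 34 / 32 = 1.0625

1.0625


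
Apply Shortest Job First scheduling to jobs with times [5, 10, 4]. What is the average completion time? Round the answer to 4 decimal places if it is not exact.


SJF order (ascending): [4, 5, 10]
Completion times:
  Job 1: burst=4, C=4
  Job 2: burst=5, C=9
  Job 3: burst=10, C=19
Average completion = 32/3 = 10.6667

10.6667


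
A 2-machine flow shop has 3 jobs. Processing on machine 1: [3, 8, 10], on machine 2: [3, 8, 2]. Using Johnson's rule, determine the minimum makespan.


Apply Johnson's rule:
  Group 1 (a <= b): [(1, 3, 3), (2, 8, 8)]
  Group 2 (a > b): [(3, 10, 2)]
Optimal job order: [1, 2, 3]
Schedule:
  Job 1: M1 done at 3, M2 done at 6
  Job 2: M1 done at 11, M2 done at 19
  Job 3: M1 done at 21, M2 done at 23
Makespan = 23

23


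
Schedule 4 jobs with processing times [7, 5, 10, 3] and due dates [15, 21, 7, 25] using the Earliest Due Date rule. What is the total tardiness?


Sort by due date (EDD order): [(10, 7), (7, 15), (5, 21), (3, 25)]
Compute completion times and tardiness:
  Job 1: p=10, d=7, C=10, tardiness=max(0,10-7)=3
  Job 2: p=7, d=15, C=17, tardiness=max(0,17-15)=2
  Job 3: p=5, d=21, C=22, tardiness=max(0,22-21)=1
  Job 4: p=3, d=25, C=25, tardiness=max(0,25-25)=0
Total tardiness = 6

6


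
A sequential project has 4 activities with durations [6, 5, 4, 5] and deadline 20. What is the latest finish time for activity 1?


LF(activity 1) = deadline - sum of successor durations
Successors: activities 2 through 4 with durations [5, 4, 5]
Sum of successor durations = 14
LF = 20 - 14 = 6

6


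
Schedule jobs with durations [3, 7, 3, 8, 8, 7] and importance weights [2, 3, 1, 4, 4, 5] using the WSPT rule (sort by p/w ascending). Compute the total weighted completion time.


Compute p/w ratios and sort ascending (WSPT): [(7, 5), (3, 2), (8, 4), (8, 4), (7, 3), (3, 1)]
Compute weighted completion times:
  Job (p=7,w=5): C=7, w*C=5*7=35
  Job (p=3,w=2): C=10, w*C=2*10=20
  Job (p=8,w=4): C=18, w*C=4*18=72
  Job (p=8,w=4): C=26, w*C=4*26=104
  Job (p=7,w=3): C=33, w*C=3*33=99
  Job (p=3,w=1): C=36, w*C=1*36=36
Total weighted completion time = 366

366


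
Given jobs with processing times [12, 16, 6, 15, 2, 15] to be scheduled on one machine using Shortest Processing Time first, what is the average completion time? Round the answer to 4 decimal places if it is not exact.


Sort jobs by processing time (SPT order): [2, 6, 12, 15, 15, 16]
Compute completion times sequentially:
  Job 1: processing = 2, completes at 2
  Job 2: processing = 6, completes at 8
  Job 3: processing = 12, completes at 20
  Job 4: processing = 15, completes at 35
  Job 5: processing = 15, completes at 50
  Job 6: processing = 16, completes at 66
Sum of completion times = 181
Average completion time = 181/6 = 30.1667

30.1667


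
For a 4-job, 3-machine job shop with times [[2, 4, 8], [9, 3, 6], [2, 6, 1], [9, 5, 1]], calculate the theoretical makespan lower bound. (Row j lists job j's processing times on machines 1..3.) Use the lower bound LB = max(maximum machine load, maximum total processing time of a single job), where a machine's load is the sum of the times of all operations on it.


Machine loads:
  Machine 1: 2 + 9 + 2 + 9 = 22
  Machine 2: 4 + 3 + 6 + 5 = 18
  Machine 3: 8 + 6 + 1 + 1 = 16
Max machine load = 22
Job totals:
  Job 1: 14
  Job 2: 18
  Job 3: 9
  Job 4: 15
Max job total = 18
Lower bound = max(22, 18) = 22

22


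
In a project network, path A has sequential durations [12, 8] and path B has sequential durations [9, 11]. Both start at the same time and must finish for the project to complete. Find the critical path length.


Path A total = 12 + 8 = 20
Path B total = 9 + 11 = 20
Critical path = longest path = max(20, 20) = 20

20


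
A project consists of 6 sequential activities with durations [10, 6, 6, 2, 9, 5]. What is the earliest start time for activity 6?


Activity 6 starts after activities 1 through 5 complete.
Predecessor durations: [10, 6, 6, 2, 9]
ES = 10 + 6 + 6 + 2 + 9 = 33

33


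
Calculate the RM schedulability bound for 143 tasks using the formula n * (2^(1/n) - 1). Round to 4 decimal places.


Compute 2^(1/143) = 1.0048589497
Subtract 1: 1.0048589497 - 1 = 0.0048589497
Multiply by n: 143 * 0.0048589497 = 0.6948298071
Round to 4 dp: 0.6948

0.6948


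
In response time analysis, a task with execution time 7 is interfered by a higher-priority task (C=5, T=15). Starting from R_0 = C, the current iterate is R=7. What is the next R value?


R_next = C + ceil(R_prev / T_hp) * C_hp
ceil(7 / 15) = ceil(0.4667) = 1
Interference = 1 * 5 = 5
R_next = 7 + 5 = 12

12


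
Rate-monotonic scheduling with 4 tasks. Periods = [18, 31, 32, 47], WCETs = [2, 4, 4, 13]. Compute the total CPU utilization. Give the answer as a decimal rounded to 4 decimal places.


Compute individual utilizations (exact fractions):
  Task 1: C/T = 2/18 = 1/9 (approx. 0.1111)
  Task 2: C/T = 4/31 (approx. 0.129)
  Task 3: C/T = 4/32 = 1/8 (approx. 0.125)
  Task 4: C/T = 13/47 (approx. 0.2766)
Total utilization U = 1/9 + 4/31 + 1/8 + 13/47 = 67321/104904
Rounded to 4 decimal places: U = 0.6417
RM (Liu & Layland) bound for 4 tasks = 0.756828; compare with U = 67321/104904 (approx. 0.641739)
U <= bound, so schedulable by RM sufficient condition.

0.6417


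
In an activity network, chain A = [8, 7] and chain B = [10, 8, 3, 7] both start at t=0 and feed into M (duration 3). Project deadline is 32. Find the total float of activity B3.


Forward pass: ES(B3) = sum of predecessors on chain B = 18
EF = ES + duration = 18 + 3 = 21
Backward pass: LF(M) = deadline = 32; LS(M) = 32 - 3 = 29
LF(B3) = LS(M) - sum(successors on chain B) = 29 - 7 = 22
LS = LF - duration = 22 - 3 = 19
Total float = LS - ES = 19 - 18 = 1

1


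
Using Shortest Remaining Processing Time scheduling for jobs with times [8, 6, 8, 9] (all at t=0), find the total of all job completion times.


Since all jobs arrive at t=0, SRPT equals SPT ordering.
SPT order: [6, 8, 8, 9]
Completion times:
  Job 1: p=6, C=6
  Job 2: p=8, C=14
  Job 3: p=8, C=22
  Job 4: p=9, C=31
Total completion time = 6 + 14 + 22 + 31 = 73

73


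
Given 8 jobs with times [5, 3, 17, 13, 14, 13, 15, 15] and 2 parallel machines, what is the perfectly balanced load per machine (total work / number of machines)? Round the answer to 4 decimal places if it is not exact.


Total processing time = 5 + 3 + 17 + 13 + 14 + 13 + 15 + 15 = 95
Number of machines = 2
Ideal balanced load = 95 / 2 = 47.5

47.5


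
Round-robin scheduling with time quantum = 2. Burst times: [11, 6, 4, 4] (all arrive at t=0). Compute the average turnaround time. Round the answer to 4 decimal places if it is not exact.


Time quantum = 2
Execution trace:
  J1 runs 2 units, time = 2
  J2 runs 2 units, time = 4
  J3 runs 2 units, time = 6
  J4 runs 2 units, time = 8
  J1 runs 2 units, time = 10
  J2 runs 2 units, time = 12
  J3 runs 2 units, time = 14
  J4 runs 2 units, time = 16
  J1 runs 2 units, time = 18
  J2 runs 2 units, time = 20
  J1 runs 2 units, time = 22
  J1 runs 2 units, time = 24
  J1 runs 1 units, time = 25
Finish times: [25, 20, 14, 16]
Average turnaround = 75/4 = 18.75

18.75


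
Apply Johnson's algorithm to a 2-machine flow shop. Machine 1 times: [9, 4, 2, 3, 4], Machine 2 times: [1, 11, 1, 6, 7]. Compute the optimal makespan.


Apply Johnson's rule:
  Group 1 (a <= b): [(4, 3, 6), (2, 4, 11), (5, 4, 7)]
  Group 2 (a > b): [(1, 9, 1), (3, 2, 1)]
Optimal job order: [4, 2, 5, 1, 3]
Schedule:
  Job 4: M1 done at 3, M2 done at 9
  Job 2: M1 done at 7, M2 done at 20
  Job 5: M1 done at 11, M2 done at 27
  Job 1: M1 done at 20, M2 done at 28
  Job 3: M1 done at 22, M2 done at 29
Makespan = 29

29


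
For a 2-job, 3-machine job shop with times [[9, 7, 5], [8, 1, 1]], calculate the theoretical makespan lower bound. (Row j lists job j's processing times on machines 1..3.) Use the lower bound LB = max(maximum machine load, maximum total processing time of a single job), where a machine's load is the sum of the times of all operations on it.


Machine loads:
  Machine 1: 9 + 8 = 17
  Machine 2: 7 + 1 = 8
  Machine 3: 5 + 1 = 6
Max machine load = 17
Job totals:
  Job 1: 21
  Job 2: 10
Max job total = 21
Lower bound = max(17, 21) = 21

21


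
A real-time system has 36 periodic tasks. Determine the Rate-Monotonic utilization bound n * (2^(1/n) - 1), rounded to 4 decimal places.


Compute 2^(1/36) = 1.0194406437
Subtract 1: 1.0194406437 - 1 = 0.0194406437
Multiply by n: 36 * 0.0194406437 = 0.6998631732
Round to 4 dp: 0.6999

0.6999


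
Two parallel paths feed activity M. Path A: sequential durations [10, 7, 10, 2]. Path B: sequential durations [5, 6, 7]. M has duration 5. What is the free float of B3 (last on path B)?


ES(B3) = sum of predecessors on chain B = 11
EF(B3) = ES + duration = 11 + 7 = 18
Successor of B3 is M. ES(M) = max(sum(A), sum(B)) = max(29, 18) = 29
Free float = ES(successor) - EF(current) = 29 - 18 = 11

11


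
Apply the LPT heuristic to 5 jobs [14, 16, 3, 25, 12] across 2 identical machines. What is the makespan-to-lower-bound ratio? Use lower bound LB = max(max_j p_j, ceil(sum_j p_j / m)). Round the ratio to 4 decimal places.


LPT order: [25, 16, 14, 12, 3]
Machine loads after assignment: [37, 33]
LPT makespan = 37
Lower bound = max(max_job, ceil(total/2)) = max(25, 35) = 35
Ratio = 37 / 35 = 1.0571

1.0571


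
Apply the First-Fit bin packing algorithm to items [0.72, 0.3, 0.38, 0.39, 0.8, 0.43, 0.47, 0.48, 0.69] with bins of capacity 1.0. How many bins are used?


Place items sequentially using First-Fit:
  Item 0.72 -> new Bin 1
  Item 0.3 -> new Bin 2
  Item 0.38 -> Bin 2 (now 0.68)
  Item 0.39 -> new Bin 3
  Item 0.8 -> new Bin 4
  Item 0.43 -> Bin 3 (now 0.82)
  Item 0.47 -> new Bin 5
  Item 0.48 -> Bin 5 (now 0.95)
  Item 0.69 -> new Bin 6
Total bins used = 6

6


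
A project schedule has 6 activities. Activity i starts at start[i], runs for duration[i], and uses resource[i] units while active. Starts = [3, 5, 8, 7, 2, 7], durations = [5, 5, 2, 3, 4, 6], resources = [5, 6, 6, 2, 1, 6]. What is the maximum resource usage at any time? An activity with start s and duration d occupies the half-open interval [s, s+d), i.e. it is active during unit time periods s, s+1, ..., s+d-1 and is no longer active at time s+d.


Each activity i is active on [start_i, start_i + duration_i).
Compute total resource usage per time slot:
  t=0: active resources = [], total = 0
  t=1: active resources = [], total = 0
  t=2: active resources = [1], total = 1
  t=3: active resources = [5, 1], total = 6
  t=4: active resources = [5, 1], total = 6
  t=5: active resources = [5, 6, 1], total = 12
  t=6: active resources = [5, 6], total = 11
  t=7: active resources = [5, 6, 2, 6], total = 19
  t=8: active resources = [6, 6, 2, 6], total = 20
  t=9: active resources = [6, 6, 2, 6], total = 20
  t=10: active resources = [6], total = 6
  t=11: active resources = [6], total = 6
  t=12: active resources = [6], total = 6
Peak resource demand = 20

20


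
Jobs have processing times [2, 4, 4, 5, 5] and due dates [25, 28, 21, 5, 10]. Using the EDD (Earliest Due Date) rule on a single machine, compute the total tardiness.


Sort by due date (EDD order): [(5, 5), (5, 10), (4, 21), (2, 25), (4, 28)]
Compute completion times and tardiness:
  Job 1: p=5, d=5, C=5, tardiness=max(0,5-5)=0
  Job 2: p=5, d=10, C=10, tardiness=max(0,10-10)=0
  Job 3: p=4, d=21, C=14, tardiness=max(0,14-21)=0
  Job 4: p=2, d=25, C=16, tardiness=max(0,16-25)=0
  Job 5: p=4, d=28, C=20, tardiness=max(0,20-28)=0
Total tardiness = 0

0


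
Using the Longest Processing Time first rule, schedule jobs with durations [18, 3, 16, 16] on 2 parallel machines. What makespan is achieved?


Sort jobs in decreasing order (LPT): [18, 16, 16, 3]
Assign each job to the least loaded machine:
  Machine 1: jobs [18, 3], load = 21
  Machine 2: jobs [16, 16], load = 32
Makespan = max load = 32

32


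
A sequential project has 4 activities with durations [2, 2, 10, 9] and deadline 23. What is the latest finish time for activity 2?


LF(activity 2) = deadline - sum of successor durations
Successors: activities 3 through 4 with durations [10, 9]
Sum of successor durations = 19
LF = 23 - 19 = 4

4


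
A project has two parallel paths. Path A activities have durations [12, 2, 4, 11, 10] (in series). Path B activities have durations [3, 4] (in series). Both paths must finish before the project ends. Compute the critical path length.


Path A total = 12 + 2 + 4 + 11 + 10 = 39
Path B total = 3 + 4 = 7
Critical path = longest path = max(39, 7) = 39

39


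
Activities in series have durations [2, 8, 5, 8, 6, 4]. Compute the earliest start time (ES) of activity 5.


Activity 5 starts after activities 1 through 4 complete.
Predecessor durations: [2, 8, 5, 8]
ES = 2 + 8 + 5 + 8 = 23

23


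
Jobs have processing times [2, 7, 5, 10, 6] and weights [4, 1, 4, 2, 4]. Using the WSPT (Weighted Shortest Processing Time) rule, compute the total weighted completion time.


Compute p/w ratios and sort ascending (WSPT): [(2, 4), (5, 4), (6, 4), (10, 2), (7, 1)]
Compute weighted completion times:
  Job (p=2,w=4): C=2, w*C=4*2=8
  Job (p=5,w=4): C=7, w*C=4*7=28
  Job (p=6,w=4): C=13, w*C=4*13=52
  Job (p=10,w=2): C=23, w*C=2*23=46
  Job (p=7,w=1): C=30, w*C=1*30=30
Total weighted completion time = 164

164


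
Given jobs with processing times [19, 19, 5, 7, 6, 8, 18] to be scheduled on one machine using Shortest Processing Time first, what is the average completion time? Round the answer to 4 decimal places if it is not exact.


Sort jobs by processing time (SPT order): [5, 6, 7, 8, 18, 19, 19]
Compute completion times sequentially:
  Job 1: processing = 5, completes at 5
  Job 2: processing = 6, completes at 11
  Job 3: processing = 7, completes at 18
  Job 4: processing = 8, completes at 26
  Job 5: processing = 18, completes at 44
  Job 6: processing = 19, completes at 63
  Job 7: processing = 19, completes at 82
Sum of completion times = 249
Average completion time = 249/7 = 35.5714

35.5714


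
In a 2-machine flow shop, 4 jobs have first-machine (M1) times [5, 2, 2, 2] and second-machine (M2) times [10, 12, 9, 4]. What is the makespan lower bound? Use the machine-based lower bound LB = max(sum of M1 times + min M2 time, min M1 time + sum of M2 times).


LB1 = sum(M1 times) + min(M2 times) = 11 + 4 = 15
LB2 = min(M1 times) + sum(M2 times) = 2 + 35 = 37
Lower bound = max(LB1, LB2) = max(15, 37) = 37

37


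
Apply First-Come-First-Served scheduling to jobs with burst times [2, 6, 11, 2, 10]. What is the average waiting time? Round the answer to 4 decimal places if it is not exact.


FCFS order (as given): [2, 6, 11, 2, 10]
Waiting times:
  Job 1: wait = 0
  Job 2: wait = 2
  Job 3: wait = 8
  Job 4: wait = 19
  Job 5: wait = 21
Sum of waiting times = 50
Average waiting time = 50/5 = 10.0

10.0


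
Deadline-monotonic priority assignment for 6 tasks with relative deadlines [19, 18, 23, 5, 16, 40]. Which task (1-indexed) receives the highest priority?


Sort tasks by relative deadline (ascending):
  Task 4: deadline = 5
  Task 5: deadline = 16
  Task 2: deadline = 18
  Task 1: deadline = 19
  Task 3: deadline = 23
  Task 6: deadline = 40
Priority order (highest first): [4, 5, 2, 1, 3, 6]
Highest priority task = 4

4


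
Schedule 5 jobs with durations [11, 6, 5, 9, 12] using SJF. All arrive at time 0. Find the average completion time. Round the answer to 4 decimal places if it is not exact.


SJF order (ascending): [5, 6, 9, 11, 12]
Completion times:
  Job 1: burst=5, C=5
  Job 2: burst=6, C=11
  Job 3: burst=9, C=20
  Job 4: burst=11, C=31
  Job 5: burst=12, C=43
Average completion = 110/5 = 22.0

22.0


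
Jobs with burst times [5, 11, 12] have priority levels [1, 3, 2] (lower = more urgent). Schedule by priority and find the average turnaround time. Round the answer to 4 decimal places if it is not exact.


Sort by priority (ascending = highest first):
Order: [(1, 5), (2, 12), (3, 11)]
Completion times:
  Priority 1, burst=5, C=5
  Priority 2, burst=12, C=17
  Priority 3, burst=11, C=28
Average turnaround = 50/3 = 16.6667

16.6667


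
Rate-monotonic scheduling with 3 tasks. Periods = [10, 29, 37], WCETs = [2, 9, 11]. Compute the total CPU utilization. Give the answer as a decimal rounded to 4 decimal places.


Compute individual utilizations (exact fractions):
  Task 1: C/T = 2/10 = 1/5 (approx. 0.2)
  Task 2: C/T = 9/29 (approx. 0.3103)
  Task 3: C/T = 11/37 (approx. 0.2973)
Total utilization U = 1/5 + 9/29 + 11/37 = 4333/5365
Rounded to 4 decimal places: U = 0.8076
RM (Liu & Layland) bound for 3 tasks = 0.779763; compare with U = 4333/5365 (approx. 0.807642)
bound < U <= 1, so the RM sufficient condition is not met (inconclusive; an exact test such as response-time analysis is needed).

0.8076


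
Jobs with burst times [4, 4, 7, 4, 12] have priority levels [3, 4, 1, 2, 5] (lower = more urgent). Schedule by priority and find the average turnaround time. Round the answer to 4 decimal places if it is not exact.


Sort by priority (ascending = highest first):
Order: [(1, 7), (2, 4), (3, 4), (4, 4), (5, 12)]
Completion times:
  Priority 1, burst=7, C=7
  Priority 2, burst=4, C=11
  Priority 3, burst=4, C=15
  Priority 4, burst=4, C=19
  Priority 5, burst=12, C=31
Average turnaround = 83/5 = 16.6

16.6


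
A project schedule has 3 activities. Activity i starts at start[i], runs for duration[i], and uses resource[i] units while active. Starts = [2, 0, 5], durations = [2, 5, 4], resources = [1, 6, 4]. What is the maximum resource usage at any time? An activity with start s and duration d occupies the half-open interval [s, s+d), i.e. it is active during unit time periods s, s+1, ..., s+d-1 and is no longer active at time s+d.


Each activity i is active on [start_i, start_i + duration_i).
Compute total resource usage per time slot:
  t=0: active resources = [6], total = 6
  t=1: active resources = [6], total = 6
  t=2: active resources = [1, 6], total = 7
  t=3: active resources = [1, 6], total = 7
  t=4: active resources = [6], total = 6
  t=5: active resources = [4], total = 4
  t=6: active resources = [4], total = 4
  t=7: active resources = [4], total = 4
  t=8: active resources = [4], total = 4
Peak resource demand = 7

7
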